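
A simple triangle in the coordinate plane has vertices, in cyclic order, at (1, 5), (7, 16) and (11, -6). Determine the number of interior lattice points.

87

By the shoelace formula, twice the signed area is |(1·16 − 7·5) + (7·(-6) − 11·16) + (11·5 − 1·(-6))| = 176, so the area is 88.
Summing gcd(|Δx|,|Δy|) over the edges gives the boundary count: gcd(6,11) + gcd(4,22) + gcd(10,11) = 1+2+1 = 4.
Pick's theorem gives I = A − B/2 + 1 = 88 − 4/2 + 1 = 87.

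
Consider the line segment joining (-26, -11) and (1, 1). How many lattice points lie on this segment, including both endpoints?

The number of lattice points on a segment between lattice points is gcd(|Δx|,|Δy|) + 1 = gcd(27,12) + 1 = 3 + 1 = 4.

4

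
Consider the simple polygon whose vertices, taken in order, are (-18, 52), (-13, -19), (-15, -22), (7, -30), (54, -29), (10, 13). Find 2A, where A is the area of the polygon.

4786

Using the shoelace formula, 2A = |[(-18)·(-19) − (-13)·52] + [(-13)·(-22) − (-15)·(-19)] + [(-15)·(-30) − 7·(-22)] + [7·(-29) − 54·(-30)] + [54·13 − 10·(-29)] + [10·52 − (-18)·13]| = 4786, so the area is 2393.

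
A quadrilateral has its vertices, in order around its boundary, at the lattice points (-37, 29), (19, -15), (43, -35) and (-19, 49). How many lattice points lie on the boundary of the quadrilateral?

The number of boundary lattice points is Σ gcd(|Δx|,|Δy|) = gcd(56,44) + gcd(24,20) + gcd(62,84) + gcd(18,20) = 4+4+2+2 = 12.

12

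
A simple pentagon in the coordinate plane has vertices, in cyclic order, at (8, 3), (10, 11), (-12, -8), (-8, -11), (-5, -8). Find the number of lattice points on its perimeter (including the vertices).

8

Along each edge there are gcd(|Δx|,|Δy|)+1 lattice points, so counting each shared vertex once the boundary has gcd(2,8) + gcd(22,19) + gcd(4,3) + gcd(3,3) + gcd(13,11) = 2+1+1+3+1 = 8.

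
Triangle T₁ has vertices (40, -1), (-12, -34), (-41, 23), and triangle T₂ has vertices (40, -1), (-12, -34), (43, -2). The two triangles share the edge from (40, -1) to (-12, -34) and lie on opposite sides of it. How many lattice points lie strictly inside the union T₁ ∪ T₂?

2034

The union is the simple quadrilateral with vertices (40, -1), (-41, 23), (-12, -34), (43, -2) in order.
The shoelace formula gives twice the area as |(40·23 − (-41)·(-1)) + ((-41)·(-34) − (-12)·23) + ((-12)·(-2) − 43·(-34)) + (43·(-1) − 40·(-2))| = 4072, so the area is 2036.
Along each edge there are gcd(|Δx|,|Δy|)+1 lattice points, so counting each shared vertex once the boundary has gcd(81,24) + gcd(29,57) + gcd(55,32) + gcd(3,1) = 3+1+1+1 = 6.
By Pick's theorem I = A − B/2 + 1 = 2036 − 6/2 + 1 = 2034.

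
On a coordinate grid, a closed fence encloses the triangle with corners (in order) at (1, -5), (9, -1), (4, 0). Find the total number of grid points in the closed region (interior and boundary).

18

Using the shoelace formula, 2A = |(1·(-1) − 9·(-5)) + (9·0 − 4·(-1)) + (4·(-5) − 1·0)| = 28, so the area is 14.
Along each edge there are gcd(|Δx|,|Δy|)+1 lattice points, so counting each shared vertex once the boundary has gcd(8,4) + gcd(5,1) + gcd(3,5) = 4+1+1 = 6.
Pick's theorem gives I = A − B/2 + 1 = 14 − 6/2 + 1 = 12, so the closed region contains I + B = 12 + 6 = 18 lattice points.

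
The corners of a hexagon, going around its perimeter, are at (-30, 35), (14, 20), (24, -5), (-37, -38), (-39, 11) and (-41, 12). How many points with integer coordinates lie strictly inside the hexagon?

2855

By the shoelace formula, twice the signed area is |[(-30)·20 − 14·35] + [14·(-5) − 24·20] + [24·(-38) − (-37)·(-5)] + [(-37)·11 − (-39)·(-38)] + [(-39)·12 − (-41)·11] + [(-41)·35 − (-30)·12]| = 5718, so the area is 2859.
The number of boundary lattice points is Σ gcd(|Δx|,|Δy|) = gcd(44,15) + gcd(10,25) + gcd(61,33) + gcd(2,49) + gcd(2,1) + gcd(11,23) = 1+5+1+1+1+1 = 10.
Pick's theorem gives I = A − B/2 + 1 = 2859 − 10/2 + 1 = 2855.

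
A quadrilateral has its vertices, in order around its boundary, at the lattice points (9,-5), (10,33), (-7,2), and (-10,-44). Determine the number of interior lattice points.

685

The shoelace formula gives twice the area as |[9·33 − 10·(-5)] + [10·2 − (-7)·33] + [(-7)·(-44) − (-10)·2] + [(-10)·(-5) − 9·(-44)]| = 1372, so the area is 686.
Summing gcd(|Δx|,|Δy|) over the edges gives the boundary count: gcd(1,38) + gcd(17,31) + gcd(3,46) + gcd(19,39) = 1+1+1+1 = 4.
Pick's theorem gives I = A − B/2 + 1 = 686 − 4/2 + 1 = 685.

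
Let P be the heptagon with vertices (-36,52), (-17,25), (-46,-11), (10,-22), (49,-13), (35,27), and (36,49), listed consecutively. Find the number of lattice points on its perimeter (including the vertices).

12

Along each edge there are gcd(|Δx|,|Δy|)+1 lattice points, so counting each shared vertex once the boundary has gcd(19,27) + gcd(29,36) + gcd(56,11) + gcd(39,9) + gcd(14,40) + gcd(1,22) + gcd(72,3) = 1+1+1+3+2+1+3 = 12.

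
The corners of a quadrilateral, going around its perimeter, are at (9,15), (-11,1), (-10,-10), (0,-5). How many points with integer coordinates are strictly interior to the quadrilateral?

191

By the shoelace formula, twice the signed area is |(9·1 − (-11)·15) + ((-11)·(-10) − (-10)·1) + ((-10)·(-5) − 0·(-10)) + (0·15 − 9·(-5))| = 389, so the area is 389/2.
The number of boundary lattice points is Σ gcd(|Δx|,|Δy|) = gcd(20,14) + gcd(1,11) + gcd(10,5) + gcd(9,20) = 2+1+5+1 = 9.
Pick's theorem gives I = A − B/2 + 1 = 389/2 − 9/2 + 1 = 191.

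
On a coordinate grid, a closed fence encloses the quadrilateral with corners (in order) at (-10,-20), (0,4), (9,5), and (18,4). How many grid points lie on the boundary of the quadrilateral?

8

The number of boundary lattice points is Σ gcd(|Δx|,|Δy|) = gcd(10,24) + gcd(9,1) + gcd(9,1) + gcd(28,24) = 2+1+1+4 = 8.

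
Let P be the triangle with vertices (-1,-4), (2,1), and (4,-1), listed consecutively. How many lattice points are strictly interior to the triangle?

By the shoelace formula, twice the signed area is |((-1)·1 − 2·(-4)) + (2·(-1) − 4·1) + (4·(-4) − (-1)·(-1))| = 16, so the area is 8.
Along each edge there are gcd(|Δx|,|Δy|)+1 lattice points, so counting each shared vertex once the boundary has gcd(3,5) + gcd(2,2) + gcd(5,3) = 1+2+1 = 4.
By Pick's theorem A = I + B/2 − 1, so I = 8 − 4/2 + 1 = 7.

7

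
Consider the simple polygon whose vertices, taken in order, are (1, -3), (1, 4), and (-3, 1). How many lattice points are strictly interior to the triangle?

The shoelace formula gives twice the area as |(1·4 − 1·(-3)) + (1·1 − (-3)·4) + ((-3)·(-3) − 1·1)| = 28, so the area is 14.
The number of boundary lattice points is Σ gcd(|Δx|,|Δy|) = gcd(0,7) + gcd(4,3) + gcd(4,4) = 7+1+4 = 12.
Pick's theorem gives I = A − B/2 + 1 = 14 − 12/2 + 1 = 9.

9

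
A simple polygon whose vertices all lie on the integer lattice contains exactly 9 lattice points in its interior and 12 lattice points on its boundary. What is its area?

By Pick's theorem, A = I + B/2 − 1 = 9 + 12/2 − 1 = 14.

14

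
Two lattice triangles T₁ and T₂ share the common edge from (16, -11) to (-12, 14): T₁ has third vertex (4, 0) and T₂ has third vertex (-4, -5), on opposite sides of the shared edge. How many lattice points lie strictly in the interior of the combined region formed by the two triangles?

The union is the simple quadrilateral with vertices (16, -11), (4, 0), (-12, 14), (-4, -5) in order.
By the shoelace formula, twice the signed area is |[16·0 − 4·(-11)] + [4·14 − (-12)·0] + [(-12)·(-5) − (-4)·14] + [(-4)·(-11) − 16·(-5)]| = 340, so the area is 170.
The number of boundary lattice points is Σ gcd(|Δx|,|Δy|) = gcd(12,11) + gcd(16,14) + gcd(8,19) + gcd(20,6) = 1+2+1+2 = 6.
By Pick's theorem I = A − B/2 + 1 = 170 − 6/2 + 1 = 168.

168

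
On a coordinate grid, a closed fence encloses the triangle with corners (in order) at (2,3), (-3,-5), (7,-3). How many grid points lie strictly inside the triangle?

34

Using the shoelace formula, 2A = |[2·(-5) − (-3)·3] + [(-3)·(-3) − 7·(-5)] + [7·3 − 2·(-3)]| = 70, so the area is 35.
Summing gcd(|Δx|,|Δy|) over the edges gives the boundary count: gcd(5,8) + gcd(10,2) + gcd(5,6) = 1+2+1 = 4.
Pick's theorem gives I = A − B/2 + 1 = 35 − 4/2 + 1 = 34.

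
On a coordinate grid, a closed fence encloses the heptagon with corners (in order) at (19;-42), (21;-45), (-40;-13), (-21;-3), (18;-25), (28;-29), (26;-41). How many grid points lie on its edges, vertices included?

Summing gcd(|Δx|,|Δy|) over the edges gives the boundary count: gcd(2,3) + gcd(61,32) + gcd(19,10) + gcd(39,22) + gcd(10,4) + gcd(2,12) + gcd(7,1) = 1+1+1+1+2+2+1 = 9.

9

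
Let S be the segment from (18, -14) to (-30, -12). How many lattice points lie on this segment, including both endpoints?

The number of lattice points on a segment between lattice points is gcd(|Δx|,|Δy|) + 1 = gcd(48,2) + 1 = 2 + 1 = 3.

3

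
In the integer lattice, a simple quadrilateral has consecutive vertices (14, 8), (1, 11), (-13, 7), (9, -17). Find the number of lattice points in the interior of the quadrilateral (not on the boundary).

378

By the shoelace formula, twice the signed area is |[14·11 − 1·8] + [1·7 − (-13)·11] + [(-13)·(-17) − 9·7] + [9·8 − 14·(-17)]| = 764, so the area is 382.
Along each edge there are gcd(|Δx|,|Δy|)+1 lattice points, so counting each shared vertex once the boundary has gcd(13,3) + gcd(14,4) + gcd(22,24) + gcd(5,25) = 1+2+2+5 = 10.
By Pick's theorem A = I + B/2 − 1, so I = 382 − 10/2 + 1 = 378.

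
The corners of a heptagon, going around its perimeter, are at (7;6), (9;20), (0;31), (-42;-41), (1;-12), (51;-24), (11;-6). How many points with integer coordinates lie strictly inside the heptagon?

The shoelace formula gives twice the area as |[7·20 − 9·6] + [9·31 − 0·20] + [0·(-41) − (-42)·31] + [(-42)·(-12) − 1·(-41)] + [1·(-24) − 51·(-12)] + [51·(-6) − 11·(-24)] + [11·6 − 7·(-6)]| = 2866, so the area is 1433.
Summing gcd(|Δx|,|Δy|) over the edges gives the boundary count: gcd(2,14) + gcd(9,11) + gcd(42,72) + gcd(43,29) + gcd(50,12) + gcd(40,18) + gcd(4,12) = 2+1+6+1+2+2+4 = 18.
By Pick's theorem A = I + B/2 − 1, so I = 1433 − 18/2 + 1 = 1425.

1425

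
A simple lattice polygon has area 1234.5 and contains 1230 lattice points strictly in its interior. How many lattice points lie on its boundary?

Pick's theorem gives A = I + B/2 − 1, so B = 2(A − I + 1) = 2(1234.5 − 1230 + 1) = 11.

11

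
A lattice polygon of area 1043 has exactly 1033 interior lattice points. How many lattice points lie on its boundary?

Pick's theorem gives A = I + B/2 − 1, so B = 2(A − I + 1) = 2(1043 − 1033 + 1) = 22.

22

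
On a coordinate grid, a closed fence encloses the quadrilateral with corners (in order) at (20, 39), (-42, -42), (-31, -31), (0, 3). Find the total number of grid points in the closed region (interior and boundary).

332

By the shoelace formula, twice the signed area is |(20·(-42) − (-42)·39) + ((-42)·(-31) − (-31)·(-42)) + ((-31)·3 − 0·(-31)) + (0·39 − 20·3)| = 645, so the area is 322.5.
The number of boundary lattice points is Σ gcd(|Δx|,|Δy|) = gcd(62,81) + gcd(11,11) + gcd(31,34) + gcd(20,36) = 1+11+1+4 = 17.
Pick's theorem gives I = A − B/2 + 1 = 322.5 − 17/2 + 1 = 315, so the closed region contains I + B = 315 + 17 = 332 lattice points.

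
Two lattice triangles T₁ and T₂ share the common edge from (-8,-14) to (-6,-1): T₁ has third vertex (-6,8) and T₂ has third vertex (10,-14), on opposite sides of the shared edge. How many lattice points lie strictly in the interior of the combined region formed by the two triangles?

The union is the simple quadrilateral with vertices (-8,-14), (-6,8), (-6,-1), (10,-14) in order.
The shoelace formula gives twice the area as |((-8)·8 − (-6)·(-14)) + ((-6)·(-1) − (-6)·8) + ((-6)·(-14) − 10·(-1)) + (10·(-14) − (-8)·(-14))| = 252, so the area is 126.
Along each edge there are gcd(|Δx|,|Δy|)+1 lattice points, so counting each shared vertex once the boundary has gcd(2,22) + gcd(0,9) + gcd(16,13) + gcd(18,0) = 2+9+1+18 = 30.
By Pick's theorem I = A − B/2 + 1 = 126 − 30/2 + 1 = 112.

112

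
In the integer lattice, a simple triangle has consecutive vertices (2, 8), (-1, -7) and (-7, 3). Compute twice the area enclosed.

Using the shoelace formula, 2A = |(2·(-7) − (-1)·8) + ((-1)·3 − (-7)·(-7)) + ((-7)·8 − 2·3)| = 120, so the area is 60.

120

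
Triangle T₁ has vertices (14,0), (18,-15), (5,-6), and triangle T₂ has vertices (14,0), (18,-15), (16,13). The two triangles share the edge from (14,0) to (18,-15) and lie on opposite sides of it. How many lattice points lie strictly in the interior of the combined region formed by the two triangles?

The union is the simple quadrilateral with vertices (14,0), (5,-6), (18,-15), (16,13) in order.
Using the shoelace formula, 2A = |(14·(-6) − 5·0) + (5·(-15) − 18·(-6)) + (18·13 − 16·(-15)) + (16·0 − 14·13)| = 241, so the area is 120.5.
The number of boundary lattice points is Σ gcd(|Δx|,|Δy|) = gcd(9,6) + gcd(13,9) + gcd(2,28) + gcd(2,13) = 3+1+2+1 = 7.
By Pick's theorem I = A − B/2 + 1 = 120.5 − 7/2 + 1 = 118.

118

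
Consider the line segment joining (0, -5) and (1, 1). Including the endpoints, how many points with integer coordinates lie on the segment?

The number of lattice points on a segment between lattice points is gcd(|Δx|,|Δy|) + 1 = gcd(1,6) + 1 = 1 + 1 = 2.

2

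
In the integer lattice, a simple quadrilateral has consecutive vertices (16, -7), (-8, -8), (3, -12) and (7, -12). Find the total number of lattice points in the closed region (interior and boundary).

68

By the shoelace formula, twice the signed area is |(16·(-8) − (-8)·(-7)) + ((-8)·(-12) − 3·(-8)) + (3·(-12) − 7·(-12)) + (7·(-7) − 16·(-12))| = 127, so the area is 127/2.
Along each edge there are gcd(|Δx|,|Δy|)+1 lattice points, so counting each shared vertex once the boundary has gcd(24,1) + gcd(11,4) + gcd(4,0) + gcd(9,5) = 1+1+4+1 = 7.
Pick's theorem gives I = A − B/2 + 1 = 127/2 − 7/2 + 1 = 61, so the closed region contains I + B = 61 + 7 = 68 lattice points.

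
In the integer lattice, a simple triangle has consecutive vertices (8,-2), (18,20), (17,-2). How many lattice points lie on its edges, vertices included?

12

The number of boundary lattice points is Σ gcd(|Δx|,|Δy|) = gcd(10,22) + gcd(1,22) + gcd(9,0) = 2+1+9 = 12.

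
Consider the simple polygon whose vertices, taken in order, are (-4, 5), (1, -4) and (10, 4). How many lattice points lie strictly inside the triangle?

The shoelace formula gives twice the area as |((-4)·(-4) − 1·5) + (1·4 − 10·(-4)) + (10·5 − (-4)·4)| = 121, so the area is 60.5.
Along each edge there are gcd(|Δx|,|Δy|)+1 lattice points, so counting each shared vertex once the boundary has gcd(5,9) + gcd(9,8) + gcd(14,1) = 1+1+1 = 3.
Pick's theorem gives I = A − B/2 + 1 = 60.5 − 3/2 + 1 = 60.

60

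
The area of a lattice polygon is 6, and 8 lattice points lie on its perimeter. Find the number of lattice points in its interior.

3

From Pick's theorem, I = A − B/2 + 1 = 6 − 8/2 + 1 = 3.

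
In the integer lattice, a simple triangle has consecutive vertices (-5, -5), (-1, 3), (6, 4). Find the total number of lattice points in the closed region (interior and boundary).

30

By the shoelace formula, twice the signed area is |((-5)·3 − (-1)·(-5)) + ((-1)·4 − 6·3) + (6·(-5) − (-5)·4)| = 52, so the area is 26.
Summing gcd(|Δx|,|Δy|) over the edges gives the boundary count: gcd(4,8) + gcd(7,1) + gcd(11,9) = 4+1+1 = 6.
Pick's theorem gives I = A − B/2 + 1 = 26 − 6/2 + 1 = 24, so the closed region contains I + B = 24 + 6 = 30 lattice points.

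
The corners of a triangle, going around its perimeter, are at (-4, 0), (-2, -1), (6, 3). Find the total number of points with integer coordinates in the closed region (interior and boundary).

12

Using the shoelace formula, 2A = |[(-4)·(-1) − (-2)·0] + [(-2)·3 − 6·(-1)] + [6·0 − (-4)·3]| = 16, so the area is 8.
Along each edge there are gcd(|Δx|,|Δy|)+1 lattice points, so counting each shared vertex once the boundary has gcd(2,1) + gcd(8,4) + gcd(10,3) = 1+4+1 = 6.
Pick's theorem gives I = A − B/2 + 1 = 8 − 6/2 + 1 = 6, so the closed region contains I + B = 6 + 6 = 12 lattice points.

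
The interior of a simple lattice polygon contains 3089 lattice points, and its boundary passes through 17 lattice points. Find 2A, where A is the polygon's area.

6193

By Pick's theorem, A = I + B/2 − 1 = 3089 + 17/2 − 1 = 6193/2.
Hence 2A = 6193.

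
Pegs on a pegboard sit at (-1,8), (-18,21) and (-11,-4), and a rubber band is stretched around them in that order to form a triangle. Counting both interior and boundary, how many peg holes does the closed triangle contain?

170

By the shoelace formula, twice the signed area is |((-1)·21 − (-18)·8) + ((-18)·(-4) − (-11)·21) + ((-11)·8 − (-1)·(-4))| = 334, so the area is 167.
Summing gcd(|Δx|,|Δy|) over the edges gives the boundary count: gcd(17,13) + gcd(7,25) + gcd(10,12) = 1+1+2 = 4.
Pick's theorem gives I = A − B/2 + 1 = 167 − 4/2 + 1 = 166, so the closed region contains I + B = 166 + 4 = 170 lattice points.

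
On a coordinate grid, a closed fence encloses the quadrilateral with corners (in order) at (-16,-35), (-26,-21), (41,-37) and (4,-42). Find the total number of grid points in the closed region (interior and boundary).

572

The shoelace formula gives twice the area as |((-16)·(-21) − (-26)·(-35)) + ((-26)·(-37) − 41·(-21)) + (41·(-42) − 4·(-37)) + (4·(-35) − (-16)·(-42))| = 1137, so the area is 1137/2.
Along each edge there are gcd(|Δx|,|Δy|)+1 lattice points, so counting each shared vertex once the boundary has gcd(10,14) + gcd(67,16) + gcd(37,5) + gcd(20,7) = 2+1+1+1 = 5.
Pick's theorem gives I = A − B/2 + 1 = 1137/2 − 5/2 + 1 = 567, so the closed region contains I + B = 567 + 5 = 572 lattice points.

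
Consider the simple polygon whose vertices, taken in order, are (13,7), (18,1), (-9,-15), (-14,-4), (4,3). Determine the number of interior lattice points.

Using the shoelace formula, 2A = |[13·1 − 18·7] + [18·(-15) − (-9)·1] + [(-9)·(-4) − (-14)·(-15)] + [(-14)·3 − 4·(-4)] + [4·7 − 13·3]| = 585, so the area is 292.5.
Summing gcd(|Δx|,|Δy|) over the edges gives the boundary count: gcd(5,6) + gcd(27,16) + gcd(5,11) + gcd(18,7) + gcd(9,4) = 1+1+1+1+1 = 5.
Pick's theorem gives I = A − B/2 + 1 = 292.5 − 5/2 + 1 = 291.

291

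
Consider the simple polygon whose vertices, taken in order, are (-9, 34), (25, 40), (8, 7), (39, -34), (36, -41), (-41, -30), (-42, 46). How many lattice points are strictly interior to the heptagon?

4589

The shoelace formula gives twice the area as |((-9)·40 − 25·34) + (25·7 − 8·40) + (8·(-34) − 39·7) + (39·(-41) − 36·(-34)) + (36·(-30) − (-41)·(-41)) + ((-41)·46 − (-42)·(-30)) + ((-42)·34 − (-9)·46)| = 9196, so the area is 4598.
Along each edge there are gcd(|Δx|,|Δy|)+1 lattice points, so counting each shared vertex once the boundary has gcd(34,6) + gcd(17,33) + gcd(31,41) + gcd(3,7) + gcd(77,11) + gcd(1,76) + gcd(33,12) = 2+1+1+1+11+1+3 = 20.
By Pick's theorem A = I + B/2 − 1, so I = 4598 − 20/2 + 1 = 4589.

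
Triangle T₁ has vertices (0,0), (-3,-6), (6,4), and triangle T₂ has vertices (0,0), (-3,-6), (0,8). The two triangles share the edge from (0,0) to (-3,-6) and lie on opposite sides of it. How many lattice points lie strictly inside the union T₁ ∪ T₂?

19

The union is the simple quadrilateral with vertices (0,0), (6,4), (-3,-6), (0,8) in order.
By the shoelace formula, twice the signed area is |(0·4 − 6·0) + (6·(-6) − (-3)·4) + ((-3)·8 − 0·(-6)) + (0·0 − 0·8)| = 48, so the area is 24.
The number of boundary lattice points is Σ gcd(|Δx|,|Δy|) = gcd(6,4) + gcd(9,10) + gcd(3,14) + gcd(0,8) = 2+1+1+8 = 12.
By Pick's theorem I = A − B/2 + 1 = 24 − 12/2 + 1 = 19.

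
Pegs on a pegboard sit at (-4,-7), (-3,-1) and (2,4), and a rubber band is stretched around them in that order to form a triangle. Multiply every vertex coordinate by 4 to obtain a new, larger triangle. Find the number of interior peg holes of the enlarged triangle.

By the shoelace formula, twice the signed area is |[(-4)·(-1) − (-3)·(-7)] + [(-3)·4 − 2·(-1)] + [2·(-7) − (-4)·4]| = 25, so the area is 12.5.
Summing gcd(|Δx|,|Δy|) over the edges gives the boundary count: gcd(1,6) + gcd(5,5) + gcd(6,11) = 1+5+1 = 7.
Scaling by 4 multiplies the area by 4² = 16 (so the new area is 200) and multiplies the boundary lattice-point count by 4, giving 28.
By Pick's theorem, the interior count of the dilated polygon is 200 − 28/2 + 1 = 187.

187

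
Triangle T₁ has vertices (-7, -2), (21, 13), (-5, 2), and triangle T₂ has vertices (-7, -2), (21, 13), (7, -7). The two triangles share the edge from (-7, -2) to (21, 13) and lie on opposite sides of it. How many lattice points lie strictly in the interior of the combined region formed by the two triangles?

214

The union is the simple quadrilateral with vertices (-7, -2), (-5, 2), (21, 13), (7, -7) in order.
By the shoelace formula, twice the signed area is |[(-7)·2 − (-5)·(-2)] + [(-5)·13 − 21·2] + [21·(-7) − 7·13] + [7·(-2) − (-7)·(-7)]| = 432, so the area is 216.
The number of boundary lattice points is Σ gcd(|Δx|,|Δy|) = gcd(2,4) + gcd(26,11) + gcd(14,20) + gcd(14,5) = 2+1+2+1 = 6.
By Pick's theorem I = A − B/2 + 1 = 216 − 6/2 + 1 = 214.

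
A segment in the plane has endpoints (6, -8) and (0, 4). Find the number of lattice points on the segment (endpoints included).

The number of lattice points on a segment between lattice points is gcd(|Δx|,|Δy|) + 1 = gcd(6,12) + 1 = 6 + 1 = 7.

7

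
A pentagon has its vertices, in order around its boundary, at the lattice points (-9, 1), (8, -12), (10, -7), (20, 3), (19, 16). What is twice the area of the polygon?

760

The shoelace formula gives twice the area as |((-9)·(-12) − 8·1) + (8·(-7) − 10·(-12)) + (10·3 − 20·(-7)) + (20·16 − 19·3) + (19·1 − (-9)·16)| = 760, so the area is 380.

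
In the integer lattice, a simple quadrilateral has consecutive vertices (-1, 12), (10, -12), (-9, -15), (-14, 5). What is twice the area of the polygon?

784

By the shoelace formula, twice the signed area is |((-1)·(-12) − 10·12) + (10·(-15) − (-9)·(-12)) + ((-9)·5 − (-14)·(-15)) + ((-14)·12 − (-1)·5)| = 784, so the area is 392.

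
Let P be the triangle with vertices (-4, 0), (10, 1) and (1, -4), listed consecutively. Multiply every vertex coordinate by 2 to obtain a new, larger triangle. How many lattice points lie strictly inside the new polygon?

120

Using the shoelace formula, 2A = |[(-4)·1 − 10·0] + [10·(-4) − 1·1] + [1·0 − (-4)·(-4)]| = 61, so the area is 61/2.
The number of boundary lattice points is Σ gcd(|Δx|,|Δy|) = gcd(14,1) + gcd(9,5) + gcd(5,4) = 1+1+1 = 3.
Scaling by 2 multiplies the area by 2² = 4 (so the new area is 122) and multiplies the boundary lattice-point count by 2, giving 6.
By Pick's theorem, the interior count of the dilated polygon is 122 − 6/2 + 1 = 120.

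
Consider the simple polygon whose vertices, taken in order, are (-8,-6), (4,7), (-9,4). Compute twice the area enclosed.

133

By the shoelace formula, twice the signed area is |[(-8)·7 − 4·(-6)] + [4·4 − (-9)·7] + [(-9)·(-6) − (-8)·4]| = 133, so the area is 133/2.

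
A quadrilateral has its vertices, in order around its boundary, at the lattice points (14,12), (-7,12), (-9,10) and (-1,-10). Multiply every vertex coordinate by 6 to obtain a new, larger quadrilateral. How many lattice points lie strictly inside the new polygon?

Using the shoelace formula, 2A = |[14·12 − (-7)·12] + [(-7)·10 − (-9)·12] + [(-9)·(-10) − (-1)·10] + [(-1)·12 − 14·(-10)]| = 518, so the area is 259.
The number of boundary lattice points is Σ gcd(|Δx|,|Δy|) = gcd(21,0) + gcd(2,2) + gcd(8,20) + gcd(15,22) = 21+2+4+1 = 28.
Scaling by 6 multiplies the area by 6² = 36 (so the new area is 9324) and multiplies the boundary lattice-point count by 6, giving 168.
By Pick's theorem, the interior count of the dilated polygon is 9324 − 168/2 + 1 = 9241.

9241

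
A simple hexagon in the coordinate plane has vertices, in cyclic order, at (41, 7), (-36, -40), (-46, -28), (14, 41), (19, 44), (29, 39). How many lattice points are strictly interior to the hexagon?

2897

The shoelace formula gives twice the area as |[41·(-40) − (-36)·7] + [(-36)·(-28) − (-46)·(-40)] + [(-46)·41 − 14·(-28)] + [14·44 − 19·41] + [19·39 − 29·44] + [29·7 − 41·39]| = 5808, so the area is 2904.
The number of boundary lattice points is Σ gcd(|Δx|,|Δy|) = gcd(77,47) + gcd(10,12) + gcd(60,69) + gcd(5,3) + gcd(10,5) + gcd(12,32) = 1+2+3+1+5+4 = 16.
Pick's theorem gives I = A − B/2 + 1 = 2904 − 16/2 + 1 = 2897.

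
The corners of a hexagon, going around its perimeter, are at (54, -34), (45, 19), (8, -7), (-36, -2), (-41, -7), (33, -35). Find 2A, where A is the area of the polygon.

4425

By the shoelace formula, twice the signed area is |[54·19 − 45·(-34)] + [45·(-7) − 8·19] + [8·(-2) − (-36)·(-7)] + [(-36)·(-7) − (-41)·(-2)] + [(-41)·(-35) − 33·(-7)] + [33·(-34) − 54·(-35)]| = 4425, so the area is 4425/2.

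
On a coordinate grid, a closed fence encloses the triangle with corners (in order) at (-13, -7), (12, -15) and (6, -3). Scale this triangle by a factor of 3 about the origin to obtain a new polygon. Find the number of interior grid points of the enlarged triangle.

1123

The shoelace formula gives twice the area as |[(-13)·(-15) − 12·(-7)] + [12·(-3) − 6·(-15)] + [6·(-7) − (-13)·(-3)]| = 252, so the area is 126.
Summing gcd(|Δx|,|Δy|) over the edges gives the boundary count: gcd(25,8) + gcd(6,12) + gcd(19,4) = 1+6+1 = 8.
Scaling by 3 multiplies the area by 3² = 9 (so the new area is 1134) and multiplies the boundary lattice-point count by 3, giving 24.
By Pick's theorem, the interior count of the dilated polygon is 1134 − 24/2 + 1 = 1123.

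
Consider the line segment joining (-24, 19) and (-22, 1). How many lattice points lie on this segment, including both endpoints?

3

The number of lattice points on a segment between lattice points is gcd(|Δx|,|Δy|) + 1 = gcd(2,18) + 1 = 2 + 1 = 3.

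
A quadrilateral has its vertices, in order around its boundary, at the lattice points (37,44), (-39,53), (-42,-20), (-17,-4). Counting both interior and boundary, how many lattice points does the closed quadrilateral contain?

2961

The shoelace formula gives twice the area as |(37·53 − (-39)·44) + ((-39)·(-20) − (-42)·53) + ((-42)·(-4) − (-17)·(-20)) + ((-17)·44 − 37·(-4))| = 5911, so the area is 5911/2.
Along each edge there are gcd(|Δx|,|Δy|)+1 lattice points, so counting each shared vertex once the boundary has gcd(76,9) + gcd(3,73) + gcd(25,16) + gcd(54,48) = 1+1+1+6 = 9.
Pick's theorem gives I = A − B/2 + 1 = 5911/2 − 9/2 + 1 = 2952, so the closed region contains I + B = 2952 + 9 = 2961 lattice points.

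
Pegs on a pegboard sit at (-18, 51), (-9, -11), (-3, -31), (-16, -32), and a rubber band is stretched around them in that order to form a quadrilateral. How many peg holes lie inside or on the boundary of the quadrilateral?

By the shoelace formula, twice the signed area is |((-18)·(-11) − (-9)·51) + ((-9)·(-31) − (-3)·(-11)) + ((-3)·(-32) − (-16)·(-31)) + ((-16)·51 − (-18)·(-32))| = 889, so the area is 889/2.
Summing gcd(|Δx|,|Δy|) over the edges gives the boundary count: gcd(9,62) + gcd(6,20) + gcd(13,1) + gcd(2,83) = 1+2+1+1 = 5.
Pick's theorem gives I = A − B/2 + 1 = 889/2 − 5/2 + 1 = 443, so the closed region contains I + B = 443 + 5 = 448 lattice points.

448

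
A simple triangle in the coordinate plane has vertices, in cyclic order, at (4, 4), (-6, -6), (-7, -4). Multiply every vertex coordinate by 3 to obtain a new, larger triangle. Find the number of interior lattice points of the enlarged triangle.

118

Using the shoelace formula, 2A = |[4·(-6) − (-6)·4] + [(-6)·(-4) − (-7)·(-6)] + [(-7)·4 − 4·(-4)]| = 30, so the area is 15.
Summing gcd(|Δx|,|Δy|) over the edges gives the boundary count: gcd(10,10) + gcd(1,2) + gcd(11,8) = 10+1+1 = 12.
Scaling by 3 multiplies the area by 3² = 9 (so the new area is 135) and multiplies the boundary lattice-point count by 3, giving 36.
By Pick's theorem, the interior count of the dilated polygon is 135 − 36/2 + 1 = 118.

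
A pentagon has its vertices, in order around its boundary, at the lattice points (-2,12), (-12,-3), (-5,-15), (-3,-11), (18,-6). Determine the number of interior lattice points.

The shoelace formula gives twice the area as |((-2)·(-3) − (-12)·12) + ((-12)·(-15) − (-5)·(-3)) + ((-5)·(-11) − (-3)·(-15)) + ((-3)·(-6) − 18·(-11)) + (18·12 − (-2)·(-6))| = 745, so the area is 372.5.
Along each edge there are gcd(|Δx|,|Δy|)+1 lattice points, so counting each shared vertex once the boundary has gcd(10,15) + gcd(7,12) + gcd(2,4) + gcd(21,5) + gcd(20,18) = 5+1+2+1+2 = 11.
By Pick's theorem A = I + B/2 − 1, so I = 372.5 − 11/2 + 1 = 368.

368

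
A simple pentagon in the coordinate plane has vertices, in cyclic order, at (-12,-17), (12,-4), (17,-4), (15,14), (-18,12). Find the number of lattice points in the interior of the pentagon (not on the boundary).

Using the shoelace formula, 2A = |[(-12)·(-4) − 12·(-17)] + [12·(-4) − 17·(-4)] + [17·14 − 15·(-4)] + [15·12 − (-18)·14] + [(-18)·(-17) − (-12)·12]| = 1452, so the area is 726.
Summing gcd(|Δx|,|Δy|) over the edges gives the boundary count: gcd(24,13) + gcd(5,0) + gcd(2,18) + gcd(33,2) + gcd(6,29) = 1+5+2+1+1 = 10.
By Pick's theorem A = I + B/2 − 1, so I = 726 − 10/2 + 1 = 722.

722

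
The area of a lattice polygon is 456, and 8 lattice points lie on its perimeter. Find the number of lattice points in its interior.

453

Pick's theorem A = I + B/2 − 1 rearranges to I = A − B/2 + 1 = 456 − 8/2 + 1 = 453.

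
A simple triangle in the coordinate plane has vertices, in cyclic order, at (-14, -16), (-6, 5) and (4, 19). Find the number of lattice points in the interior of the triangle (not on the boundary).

By the shoelace formula, twice the signed area is |((-14)·5 − (-6)·(-16)) + ((-6)·19 − 4·5) + (4·(-16) − (-14)·19)| = 98, so the area is 49.
Summing gcd(|Δx|,|Δy|) over the edges gives the boundary count: gcd(8,21) + gcd(10,14) + gcd(18,35) = 1+2+1 = 4.
Pick's theorem gives I = A − B/2 + 1 = 49 − 4/2 + 1 = 48.

48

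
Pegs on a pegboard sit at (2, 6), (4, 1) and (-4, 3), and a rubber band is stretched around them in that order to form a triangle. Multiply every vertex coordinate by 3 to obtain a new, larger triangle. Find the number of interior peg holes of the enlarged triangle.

Using the shoelace formula, 2A = |(2·1 − 4·6) + (4·3 − (-4)·1) + ((-4)·6 − 2·3)| = 36, so the area is 18.
Along each edge there are gcd(|Δx|,|Δy|)+1 lattice points, so counting each shared vertex once the boundary has gcd(2,5) + gcd(8,2) + gcd(6,3) = 1+2+3 = 6.
Scaling by 3 multiplies the area by 3² = 9 (so the new area is 162) and multiplies the boundary lattice-point count by 3, giving 18.
By Pick's theorem, the interior count of the dilated polygon is 162 − 18/2 + 1 = 154.

154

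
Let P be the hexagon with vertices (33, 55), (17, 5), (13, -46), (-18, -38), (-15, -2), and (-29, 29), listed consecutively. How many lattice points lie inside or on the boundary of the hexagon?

3265

The shoelace formula gives twice the area as |[33·5 − 17·55] + [17·(-46) − 13·5] + [13·(-38) − (-18)·(-46)] + [(-18)·(-2) − (-15)·(-38)] + [(-15)·29 − (-29)·(-2)] + [(-29)·55 − 33·29]| = 6518, so the area is 3259.
The number of boundary lattice points is Σ gcd(|Δx|,|Δy|) = gcd(16,50) + gcd(4,51) + gcd(31,8) + gcd(3,36) + gcd(14,31) + gcd(62,26) = 2+1+1+3+1+2 = 10.
Pick's theorem gives I = A − B/2 + 1 = 3259 − 10/2 + 1 = 3255, so the closed region contains I + B = 3255 + 10 = 3265 lattice points.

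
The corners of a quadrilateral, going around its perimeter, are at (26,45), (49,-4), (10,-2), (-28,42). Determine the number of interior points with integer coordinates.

2175

By the shoelace formula, twice the signed area is |[26·(-4) − 49·45] + [49·(-2) − 10·(-4)] + [10·42 − (-28)·(-2)] + [(-28)·45 − 26·42]| = 4355, so the area is 4355/2.
The number of boundary lattice points is Σ gcd(|Δx|,|Δy|) = gcd(23,49) + gcd(39,2) + gcd(38,44) + gcd(54,3) = 1+1+2+3 = 7.
By Pick's theorem A = I + B/2 − 1, so I = 4355/2 − 7/2 + 1 = 2175.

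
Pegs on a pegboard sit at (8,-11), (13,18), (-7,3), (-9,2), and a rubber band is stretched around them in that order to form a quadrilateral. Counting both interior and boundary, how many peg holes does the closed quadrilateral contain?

279

Using the shoelace formula, 2A = |(8·18 − 13·(-11)) + (13·3 − (-7)·18) + ((-7)·2 − (-9)·3) + ((-9)·(-11) − 8·2)| = 548, so the area is 274.
Along each edge there are gcd(|Δx|,|Δy|)+1 lattice points, so counting each shared vertex once the boundary has gcd(5,29) + gcd(20,15) + gcd(2,1) + gcd(17,13) = 1+5+1+1 = 8.
Pick's theorem gives I = A − B/2 + 1 = 274 − 8/2 + 1 = 271, so the closed region contains I + B = 271 + 8 = 279 lattice points.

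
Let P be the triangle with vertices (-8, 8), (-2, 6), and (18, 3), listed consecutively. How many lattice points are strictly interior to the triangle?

10

The shoelace formula gives twice the area as |[(-8)·6 − (-2)·8] + [(-2)·3 − 18·6] + [18·8 − (-8)·3]| = 22, so the area is 11.
Summing gcd(|Δx|,|Δy|) over the edges gives the boundary count: gcd(6,2) + gcd(20,3) + gcd(26,5) = 2+1+1 = 4.
Pick's theorem gives I = A − B/2 + 1 = 11 − 4/2 + 1 = 10.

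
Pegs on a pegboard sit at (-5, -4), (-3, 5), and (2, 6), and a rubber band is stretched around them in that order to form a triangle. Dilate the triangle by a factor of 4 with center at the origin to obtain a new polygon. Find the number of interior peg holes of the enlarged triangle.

By the shoelace formula, twice the signed area is |[(-5)·5 − (-3)·(-4)] + [(-3)·6 − 2·5] + [2·(-4) − (-5)·6]| = 43, so the area is 21.5.
Summing gcd(|Δx|,|Δy|) over the edges gives the boundary count: gcd(2,9) + gcd(5,1) + gcd(7,10) = 1+1+1 = 3.
Scaling by 4 multiplies the area by 4² = 16 (so the new area is 344) and multiplies the boundary lattice-point count by 4, giving 12.
By Pick's theorem, the interior count of the dilated polygon is 344 − 12/2 + 1 = 339.

339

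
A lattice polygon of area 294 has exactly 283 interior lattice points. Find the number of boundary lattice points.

Pick's theorem gives A = I + B/2 − 1, so B = 2(A − I + 1) = 2(294 − 283 + 1) = 24.

24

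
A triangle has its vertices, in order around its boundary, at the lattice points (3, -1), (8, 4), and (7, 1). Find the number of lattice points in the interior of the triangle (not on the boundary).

By the shoelace formula, twice the signed area is |[3·4 − 8·(-1)] + [8·1 − 7·4] + [7·(-1) − 3·1]| = 10, so the area is 5.
The number of boundary lattice points is Σ gcd(|Δx|,|Δy|) = gcd(5,5) + gcd(1,3) + gcd(4,2) = 5+1+2 = 8.
By Pick's theorem A = I + B/2 − 1, so I = 5 − 8/2 + 1 = 2.

2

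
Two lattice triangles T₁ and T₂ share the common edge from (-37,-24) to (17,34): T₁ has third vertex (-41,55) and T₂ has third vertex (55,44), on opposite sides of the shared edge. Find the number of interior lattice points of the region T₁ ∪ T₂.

3078

The union is the simple quadrilateral with vertices (-37,-24), (-41,55), (17,34), (55,44) in order.
By the shoelace formula, twice the signed area is |((-37)·55 − (-41)·(-24)) + ((-41)·34 − 17·55) + (17·44 − 55·34) + (55·(-24) − (-37)·44)| = 6162, so the area is 3081.
Along each edge there are gcd(|Δx|,|Δy|)+1 lattice points, so counting each shared vertex once the boundary has gcd(4,79) + gcd(58,21) + gcd(38,10) + gcd(92,68) = 1+1+2+4 = 8.
By Pick's theorem I = A − B/2 + 1 = 3081 − 8/2 + 1 = 3078.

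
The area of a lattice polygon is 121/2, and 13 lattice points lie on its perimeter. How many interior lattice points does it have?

55

From Pick's theorem, I = A − B/2 + 1 = 121/2 − 13/2 + 1 = 55.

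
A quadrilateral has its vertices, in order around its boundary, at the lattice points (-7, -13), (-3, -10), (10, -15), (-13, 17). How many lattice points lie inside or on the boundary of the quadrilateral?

The shoelace formula gives twice the area as |((-7)·(-10) − (-3)·(-13)) + ((-3)·(-15) − 10·(-10)) + (10·17 − (-13)·(-15)) + ((-13)·(-13) − (-7)·17)| = 439, so the area is 439/2.
Summing gcd(|Δx|,|Δy|) over the edges gives the boundary count: gcd(4,3) + gcd(13,5) + gcd(23,32) + gcd(6,30) = 1+1+1+6 = 9.
Pick's theorem gives I = A − B/2 + 1 = 439/2 − 9/2 + 1 = 216, so the closed region contains I + B = 216 + 9 = 225 lattice points.

225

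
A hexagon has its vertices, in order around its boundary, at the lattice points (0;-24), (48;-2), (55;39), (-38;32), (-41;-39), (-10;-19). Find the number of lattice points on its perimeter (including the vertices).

11

Along each edge there are gcd(|Δx|,|Δy|)+1 lattice points, so counting each shared vertex once the boundary has gcd(48,22) + gcd(7,41) + gcd(93,7) + gcd(3,71) + gcd(31,20) + gcd(10,5) = 2+1+1+1+1+5 = 11.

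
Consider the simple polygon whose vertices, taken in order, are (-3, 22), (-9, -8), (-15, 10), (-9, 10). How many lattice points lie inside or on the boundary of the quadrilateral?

By the shoelace formula, twice the signed area is |[(-3)·(-8) − (-9)·22] + [(-9)·10 − (-15)·(-8)] + [(-15)·10 − (-9)·10] + [(-9)·22 − (-3)·10]| = 216, so the area is 108.
Along each edge there are gcd(|Δx|,|Δy|)+1 lattice points, so counting each shared vertex once the boundary has gcd(6,30) + gcd(6,18) + gcd(6,0) + gcd(6,12) = 6+6+6+6 = 24.
Pick's theorem gives I = A − B/2 + 1 = 108 − 24/2 + 1 = 97, so the closed region contains I + B = 97 + 24 = 121 lattice points.

121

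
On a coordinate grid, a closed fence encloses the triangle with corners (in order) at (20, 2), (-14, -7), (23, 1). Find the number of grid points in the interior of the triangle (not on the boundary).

30

The shoelace formula gives twice the area as |[20·(-7) − (-14)·2] + [(-14)·1 − 23·(-7)] + [23·2 − 20·1]| = 61, so the area is 30.5.
Summing gcd(|Δx|,|Δy|) over the edges gives the boundary count: gcd(34,9) + gcd(37,8) + gcd(3,1) = 1+1+1 = 3.
Pick's theorem gives I = A − B/2 + 1 = 30.5 − 3/2 + 1 = 30.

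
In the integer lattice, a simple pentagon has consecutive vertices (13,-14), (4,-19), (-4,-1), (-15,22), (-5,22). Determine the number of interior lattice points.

390

Using the shoelace formula, 2A = |(13·(-19) − 4·(-14)) + (4·(-1) − (-4)·(-19)) + ((-4)·22 − (-15)·(-1)) + ((-15)·22 − (-5)·22) + ((-5)·(-14) − 13·22)| = 810, so the area is 405.
The number of boundary lattice points is Σ gcd(|Δx|,|Δy|) = gcd(9,5) + gcd(8,18) + gcd(11,23) + gcd(10,0) + gcd(18,36) = 1+2+1+10+18 = 32.
Pick's theorem gives I = A − B/2 + 1 = 405 − 32/2 + 1 = 390.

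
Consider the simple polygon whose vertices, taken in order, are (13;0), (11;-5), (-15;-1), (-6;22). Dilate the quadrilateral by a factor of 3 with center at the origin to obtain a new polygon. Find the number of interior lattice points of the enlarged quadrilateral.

3472

The shoelace formula gives twice the area as |(13·(-5) − 11·0) + (11·(-1) − (-15)·(-5)) + ((-15)·22 − (-6)·(-1)) + ((-6)·0 − 13·22)| = 773, so the area is 386.5.
Along each edge there are gcd(|Δx|,|Δy|)+1 lattice points, so counting each shared vertex once the boundary has gcd(2,5) + gcd(26,4) + gcd(9,23) + gcd(19,22) = 1+2+1+1 = 5.
Scaling by 3 multiplies the area by 3² = 9 (so the new area is 3478.5) and multiplies the boundary lattice-point count by 3, giving 15.
By Pick's theorem, the interior count of the dilated polygon is 3478.5 − 15/2 + 1 = 3472.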